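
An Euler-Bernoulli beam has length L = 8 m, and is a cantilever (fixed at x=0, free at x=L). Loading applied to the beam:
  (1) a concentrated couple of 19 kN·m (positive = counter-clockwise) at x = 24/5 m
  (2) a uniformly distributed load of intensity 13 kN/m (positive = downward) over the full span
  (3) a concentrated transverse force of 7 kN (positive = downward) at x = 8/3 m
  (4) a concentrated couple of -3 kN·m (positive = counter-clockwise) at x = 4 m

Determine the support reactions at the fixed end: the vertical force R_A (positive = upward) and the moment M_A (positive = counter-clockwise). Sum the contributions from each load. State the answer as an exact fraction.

Load 1 — applied couple M₀=19 kN·m at a=24/5 m (b=L-a=16/5):
  R_A = 0 kN
  M_A = -M₀ = -19 kN·m
Load 2 — uniform load w=13 kN/m over full span:
  R_A = wL = 13·8 = 104 kN
  M_A = wL²/2 = 13·8²/2 = 416 kN·m
Load 3 — point force P=7 kN at a=8/3 m (b=L-a=16/3):
  R_A = P = 7 kN
  M_A = Pa = 7·(8/3) = 56/3 kN·m
Load 4 — applied couple M₀=-3 kN·m at a=4 m (b=L-a=4):
  R_A = 0 kN
  M_A = -M₀ = -(-3) = 3 kN·m
Superposition: R_A = 111 kN, M_A = 1256/3 kN·m

R_A = 111 kN, M_A = 1256/3 kN·m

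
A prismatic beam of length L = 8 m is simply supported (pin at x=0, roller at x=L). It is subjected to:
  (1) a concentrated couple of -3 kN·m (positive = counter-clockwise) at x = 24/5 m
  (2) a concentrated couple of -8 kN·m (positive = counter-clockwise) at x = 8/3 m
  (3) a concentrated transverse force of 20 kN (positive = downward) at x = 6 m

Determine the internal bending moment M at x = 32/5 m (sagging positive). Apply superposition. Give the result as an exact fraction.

M(32/5) = 131/5 kN·m

Load 1 — applied couple M₀=-3 kN·m at a=24/5 m (b=L-a=16/5):
  M_1 = M₀x/L - M₀  [x>a] = (-3)·(32/5)/8 - (-3) = 3/5 kN·m
Load 2 — applied couple M₀=-8 kN·m at a=8/3 m (b=L-a=16/3):
  M_2 = M₀x/L - M₀  [x>a] = (-8)·(32/5)/8 - (-8) = 8/5 kN·m
Load 3 — point force P=20 kN at a=6 m (b=L-a=2):
  M_3 = Pa(L-x)/L  [x>a] = 20·6·(8-(32/5))/8 = 24 kN·m
Superposition: M = Σ M_i = 131/5 kN·m ≈ 26.200000 kN·m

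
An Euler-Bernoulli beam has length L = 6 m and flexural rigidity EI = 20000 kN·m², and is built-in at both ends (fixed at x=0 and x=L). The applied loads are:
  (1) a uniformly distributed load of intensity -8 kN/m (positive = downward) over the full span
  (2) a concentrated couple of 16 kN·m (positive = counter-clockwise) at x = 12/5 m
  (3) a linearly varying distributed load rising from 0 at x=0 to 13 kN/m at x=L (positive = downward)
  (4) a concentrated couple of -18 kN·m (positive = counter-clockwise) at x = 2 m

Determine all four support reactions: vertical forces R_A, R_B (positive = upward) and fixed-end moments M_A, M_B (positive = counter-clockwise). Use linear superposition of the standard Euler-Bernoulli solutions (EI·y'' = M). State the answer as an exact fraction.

R_A = -623/50 kN, M_A = -162/25 kN·m, R_B = 173/50 kN, M_B = -7/25 kN·m

Load 1 — uniform load w=-8 kN/m over full span:
  R_A = wL/2 = (-8)·6/2 = -24 kN
  M_A = wL²/12 = (-8)·6²/12 = -24 kN·m
  R_B = wL/2 = (-8)·6/2 = -24 kN
  M_B = -wL²/12 = -(-8)·6²/12 = 24 kN·m
Load 2 — applied couple M₀=16 kN·m at a=12/5 m (b=L-a=18/5):
  R_A = 6M₀ab/L³ = 6·16·(12/5)·(18/5)/6³ = 96/25 kN
  M_A = M₀b(2a-b)/L² = 16·(18/5)·(2·(12/5)-(18/5))/6² = 48/25 kN·m
  R_B = -6M₀ab/L³ = -6·16·(12/5)·(18/5)/6³ = -96/25 kN
  M_B = M₀a(2b-a)/L² = 16·(12/5)·(2·(18/5)-(12/5))/6² = 128/25 kN·m
Load 3 — triangular load w₀=13 kN/m (0→w₀ over full span):
  R_A = 3w₀L/20 = 3·13·6/20 = 117/10 kN
  M_A = w₀L²/30 = 13·6²/30 = 78/5 kN·m
  R_B = 7w₀L/20 = 7·13·6/20 = 273/10 kN
  M_B = -w₀L²/20 = -13·6²/20 = -117/5 kN·m
Load 4 — applied couple M₀=-18 kN·m at a=2 m (b=L-a=4):
  R_A = 6M₀ab/L³ = 6·(-18)·2·4/6³ = -4 kN
  M_A = M₀b(2a-b)/L² = (-18)·4·(2·2-4)/6² = 0 kN·m
  R_B = -6M₀ab/L³ = -6·(-18)·2·4/6³ = 4 kN
  M_B = M₀a(2b-a)/L² = (-18)·2·(2·4-2)/6² = -6 kN·m
Superposition: R_A = -623/50 kN, M_A = -162/25 kN·m, R_B = 173/50 kN, M_B = -7/25 kN·m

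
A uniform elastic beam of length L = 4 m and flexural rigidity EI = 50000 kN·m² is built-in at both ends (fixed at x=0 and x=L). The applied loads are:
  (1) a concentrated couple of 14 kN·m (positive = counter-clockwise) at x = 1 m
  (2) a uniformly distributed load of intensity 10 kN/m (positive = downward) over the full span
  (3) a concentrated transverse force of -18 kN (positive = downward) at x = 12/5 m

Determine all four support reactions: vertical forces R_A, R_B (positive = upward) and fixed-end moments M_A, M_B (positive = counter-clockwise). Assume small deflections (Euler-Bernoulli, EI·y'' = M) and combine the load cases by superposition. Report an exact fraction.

Load 1 — applied couple M₀=14 kN·m at a=1 m (b=L-a=3):
  R_A = 6M₀ab/L³ = 6·14·1·3/4³ = 63/16 kN
  M_A = M₀b(2a-b)/L² = 14·3·(2·1-3)/4² = -21/8 kN·m
  R_B = -6M₀ab/L³ = -6·14·1·3/4³ = -63/16 kN
  M_B = M₀a(2b-a)/L² = 14·1·(2·3-1)/4² = 35/8 kN·m
Load 2 — uniform load w=10 kN/m over full span:
  R_A = wL/2 = 10·4/2 = 20 kN
  M_A = wL²/12 = 10·4²/12 = 40/3 kN·m
  R_B = wL/2 = 10·4/2 = 20 kN
  M_B = -wL²/12 = -10·4²/12 = -40/3 kN·m
Load 3 — point force P=-18 kN at a=12/5 m (b=L-a=8/5):
  R_A = Pb²(3a+b)/L³ = (-18)·(8/5)²·(3·(12/5)+(8/5))/4³ = -792/125 kN
  M_A = Pab²/L² = (-18)·(12/5)·(8/5)²/4² = -864/125 kN·m
  R_B = Pa²(a+3b)/L³ = (-18)·(12/5)²·((12/5)+3·(8/5))/4³ = -1458/125 kN
  M_B = -Pa²b/L² = -(-18)·(12/5)²·(8/5)/4² = 1296/125 kN·m
Superposition: R_A = 35203/2000 kN, M_A = 11389/3000 kN·m, R_B = 8797/2000 kN, M_B = 4229/3000 kN·m

R_A = 35203/2000 kN, M_A = 11389/3000 kN·m, R_B = 8797/2000 kN, M_B = 4229/3000 kN·m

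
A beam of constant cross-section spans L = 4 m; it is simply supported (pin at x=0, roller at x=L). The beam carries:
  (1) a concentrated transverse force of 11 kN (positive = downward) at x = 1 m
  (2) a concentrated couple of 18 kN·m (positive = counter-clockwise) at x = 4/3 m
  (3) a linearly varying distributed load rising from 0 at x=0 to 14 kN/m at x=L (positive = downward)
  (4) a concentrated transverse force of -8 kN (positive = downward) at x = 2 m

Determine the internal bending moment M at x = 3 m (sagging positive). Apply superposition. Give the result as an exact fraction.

Load 1 — point force P=11 kN at a=1 m (b=L-a=3):
  M_1 = Pa(L-x)/L  [x>a] = 11·1·(4-3)/4 = 11/4 kN·m
Load 2 — applied couple M₀=18 kN·m at a=4/3 m (b=L-a=8/3):
  M_2 = M₀x/L - M₀  [x>a] = 18·3/4 - 18 = -9/2 kN·m
Load 3 — triangular load w₀=14 kN/m (0→w₀ over full span):
  M_3 = w₀Lx/6 - w₀x³/(6L) = 14·4·3/6 - 14·3³/(6·4) = 49/4 kN·m
Load 4 — point force P=-8 kN at a=2 m (b=L-a=2):
  M_4 = Pa(L-x)/L  [x>a] = (-8)·2·(4-3)/4 = -4 kN·m
Superposition: M = Σ M_i = 13/2 kN·m ≈ 6.500000 kN·m

M(3) = 13/2 kN·m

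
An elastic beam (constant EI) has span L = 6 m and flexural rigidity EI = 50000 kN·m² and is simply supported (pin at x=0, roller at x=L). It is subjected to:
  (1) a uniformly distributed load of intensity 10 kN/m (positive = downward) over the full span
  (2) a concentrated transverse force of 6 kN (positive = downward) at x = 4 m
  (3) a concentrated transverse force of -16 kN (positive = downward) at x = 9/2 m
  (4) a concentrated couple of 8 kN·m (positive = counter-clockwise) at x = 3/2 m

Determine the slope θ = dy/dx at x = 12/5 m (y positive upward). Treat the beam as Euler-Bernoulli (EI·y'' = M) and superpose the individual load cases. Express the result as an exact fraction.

θ(12/5) = -691/1875000 rad

Load 1 — uniform load w=10 kN/m over full span:
  θ_1 = -w(L³-6Lx²+4x³)/(24EI) = -10·(6³-6·6·(12/5)²+4·(12/5)³)/(24·50000) = -333/625000 rad
Load 2 — point force P=6 kN at a=4 m (b=L-a=2):
  θ_2 = -Pb(L²-b²-3x²)/(6LEI)  [x≤a] = -6·2·(6²-2²-3·(12/5)²)/(6·6·50000) = -23/234375 rad
Load 3 — point force P=-16 kN at a=9/2 m (b=L-a=3/2):
  θ_3 = -Pb(L²-b²-3x²)/(6LEI)  [x≤a] = -(-16)·(3/2)·(6²-(3/2)²-3·(12/5)²)/(6·6·50000) = 549/2500000 rad
Load 4 — applied couple M₀=8 kN·m at a=3/2 m (b=L-a=9/2):
  θ_4 = (M₀x²/(2L)-M₀(x-a)+C₁)/EI  [x>a] with C₁=M₀(3b²-L²)/(6L)=11/2 = (8·(12/5)²/(2·6)-8·((12/5)-(3/2))+(11/2))/50000 = 107/2500000 rad
Superposition: θ = Σ θ_i = -691/1875000 rad ≈ -0.000369 rad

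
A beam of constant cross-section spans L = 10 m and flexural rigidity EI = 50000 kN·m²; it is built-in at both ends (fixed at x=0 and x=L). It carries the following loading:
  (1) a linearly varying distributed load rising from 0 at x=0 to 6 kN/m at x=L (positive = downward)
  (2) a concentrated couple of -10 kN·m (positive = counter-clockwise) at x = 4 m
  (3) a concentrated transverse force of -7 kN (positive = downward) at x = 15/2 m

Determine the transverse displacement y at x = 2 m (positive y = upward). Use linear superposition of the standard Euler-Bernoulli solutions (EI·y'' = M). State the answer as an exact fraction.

y(2) = -27091/60000000 m

Load 1 — triangular load w₀=6 kN/m (0→w₀ over full span):
  y_1 = -w₀x²(L-x)²(x+2L)/(120LEI) = -6·2²·(10-2)²·(2+2·10)/(120·10·50000) = -44/78125 m
Load 2 — applied couple M₀=-10 kN·m at a=4 m (b=L-a=6):
  y_2 = (R_Ax³/6 - M_Ax²/2)/EI  [x≤a] with R_A=-36/25, M_A=-6/5 = ((-36/25)·2³/6 - (-6/5)·2²/2)/50000 = 3/312500 m
Load 3 — point force P=-7 kN at a=15/2 m (b=L-a=5/2):
  y_3 = -Pb²x²(3aL-(3a+b)x)/(6L³EI)  [x≤a] = -(-7)·(5/2)²·2²·(3·(15/2)·10-(3·(15/2)+(5/2))·2)/(6·10³·50000) = 49/480000 m
Superposition: y = Σ y_i = -27091/60000000 m ≈ -0.000452 m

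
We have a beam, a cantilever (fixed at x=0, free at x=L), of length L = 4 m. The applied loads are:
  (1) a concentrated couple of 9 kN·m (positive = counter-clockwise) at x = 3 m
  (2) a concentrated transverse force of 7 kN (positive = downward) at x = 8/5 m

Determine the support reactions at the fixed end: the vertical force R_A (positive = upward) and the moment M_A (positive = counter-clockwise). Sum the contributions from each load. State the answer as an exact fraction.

R_A = 7 kN, M_A = 11/5 kN·m

Load 1 — applied couple M₀=9 kN·m at a=3 m (b=L-a=1):
  R_A = 0 kN
  M_A = -M₀ = -9 kN·m
Load 2 — point force P=7 kN at a=8/5 m (b=L-a=12/5):
  R_A = P = 7 kN
  M_A = Pa = 7·(8/5) = 56/5 kN·m
Superposition: R_A = 7 kN, M_A = 11/5 kN·m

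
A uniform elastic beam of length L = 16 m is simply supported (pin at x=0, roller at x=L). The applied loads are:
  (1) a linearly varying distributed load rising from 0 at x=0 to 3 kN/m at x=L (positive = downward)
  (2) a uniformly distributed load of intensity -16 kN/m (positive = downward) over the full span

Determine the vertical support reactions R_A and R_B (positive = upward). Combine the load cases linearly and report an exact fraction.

Load 1 — triangular load w₀=3 kN/m (0→w₀ over full span):
  R_A = w₀L/6 = 3·16/6 = 8 kN
  R_B = w₀L/3 = 3·16/3 = 16 kN
Load 2 — uniform load w=-16 kN/m over full span:
  R_A = wL/2 = (-16)·16/2 = -128 kN
  R_B = wL/2 = (-16)·16/2 = -128 kN
Superposition: R_A = -120 kN, R_B = -112 kN

R_A = -120 kN, R_B = -112 kN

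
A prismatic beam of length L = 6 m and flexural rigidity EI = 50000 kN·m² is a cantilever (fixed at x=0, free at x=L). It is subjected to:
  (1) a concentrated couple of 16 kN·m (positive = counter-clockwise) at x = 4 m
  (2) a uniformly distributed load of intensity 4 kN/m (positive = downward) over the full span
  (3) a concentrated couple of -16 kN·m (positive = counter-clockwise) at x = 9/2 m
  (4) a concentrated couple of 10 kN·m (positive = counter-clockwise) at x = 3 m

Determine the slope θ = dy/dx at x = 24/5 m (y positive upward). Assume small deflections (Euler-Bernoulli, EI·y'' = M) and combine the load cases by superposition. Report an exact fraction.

Load 1 — applied couple M₀=16 kN·m at a=4 m (b=L-a=2):
  θ_1 = M₀a/EI  [x>a] = 16·4/50000 = 4/3125 rad
Load 2 — uniform load w=4 kN/m over full span:
  θ_2 = -wx(x²-3Lx+3L²)/(6EI) = -4·(24/5)·((24/5)²-3·6·(24/5)+3·6²)/(6·50000) = -1116/390625 rad
Load 3 — applied couple M₀=-16 kN·m at a=9/2 m (b=L-a=3/2):
  θ_3 = M₀a/EI  [x>a] = (-16)·(9/2)/50000 = -9/6250 rad
Load 4 — applied couple M₀=10 kN·m at a=3 m (b=L-a=3):
  θ_4 = M₀a/EI  [x>a] = 10·3/50000 = 3/5000 rad
Superposition: θ = Σ θ_i = -7553/3125000 rad ≈ -0.002417 rad

θ(24/5) = -7553/3125000 rad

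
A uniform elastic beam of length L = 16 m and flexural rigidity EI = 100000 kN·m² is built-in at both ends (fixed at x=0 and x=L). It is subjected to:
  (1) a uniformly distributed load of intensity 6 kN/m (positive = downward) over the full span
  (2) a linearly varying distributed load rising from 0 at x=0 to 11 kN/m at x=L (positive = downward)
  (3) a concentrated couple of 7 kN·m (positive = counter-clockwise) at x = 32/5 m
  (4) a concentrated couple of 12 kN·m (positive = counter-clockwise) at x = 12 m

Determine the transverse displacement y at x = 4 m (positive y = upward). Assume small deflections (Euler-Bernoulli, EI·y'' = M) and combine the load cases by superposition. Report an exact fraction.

Load 1 — uniform load w=6 kN/m over full span:
  y_1 = -wx²(L-x)²/(24EI) = -6·4²·(16-4)²/(24·100000) = -18/3125 m
Load 2 — triangular load w₀=11 kN/m (0→w₀ over full span):
  y_2 = -w₀x²(L-x)²(x+2L)/(120LEI) = -11·4²·(16-4)²·(4+2·16)/(120·16·100000) = -297/62500 m
Load 3 — applied couple M₀=7 kN·m at a=32/5 m (b=L-a=48/5):
  y_3 = (R_Ax³/6 - M_Ax²/2)/EI  [x≤a] with R_A=63/100, M_A=21/25 = ((63/100)·4³/6 - (21/25)·4²/2)/100000 = 0 m
Load 4 — applied couple M₀=12 kN·m at a=12 m (b=L-a=4):
  y_4 = (R_Ax³/6 - M_Ax²/2)/EI  [x≤a] with R_A=27/32, M_A=15/4 = ((27/32)·4³/6 - (15/4)·4²/2)/100000 = -21/100000 m
Superposition: y = Σ y_i = -5361/500000 m ≈ -0.010722 m

y(4) = -5361/500000 m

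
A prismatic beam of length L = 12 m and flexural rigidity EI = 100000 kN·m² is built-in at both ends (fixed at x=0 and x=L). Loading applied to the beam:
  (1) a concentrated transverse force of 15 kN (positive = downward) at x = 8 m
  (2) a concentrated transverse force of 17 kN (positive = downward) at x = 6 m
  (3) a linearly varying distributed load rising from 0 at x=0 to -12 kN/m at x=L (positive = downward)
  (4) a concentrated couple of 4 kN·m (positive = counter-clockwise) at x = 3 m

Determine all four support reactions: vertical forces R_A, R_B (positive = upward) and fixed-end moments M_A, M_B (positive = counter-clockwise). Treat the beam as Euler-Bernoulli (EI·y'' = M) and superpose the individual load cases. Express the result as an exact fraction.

Load 1 — point force P=15 kN at a=8 m (b=L-a=4):
  R_A = Pb²(3a+b)/L³ = 15·4²·(3·8+4)/12³ = 35/9 kN
  M_A = Pab²/L² = 15·8·4²/12² = 40/3 kN·m
  R_B = Pa²(a+3b)/L³ = 15·8²·(8+3·4)/12³ = 100/9 kN
  M_B = -Pa²b/L² = -15·8²·4/12² = -80/3 kN·m
Load 2 — point force P=17 kN at a=6 m (b=L-a=6):
  R_A = Pb²(3a+b)/L³ = 17·6²·(3·6+6)/12³ = 17/2 kN
  M_A = Pab²/L² = 17·6·6²/12² = 51/2 kN·m
  R_B = Pa²(a+3b)/L³ = 17·6²·(6+3·6)/12³ = 17/2 kN
  M_B = -Pa²b/L² = -17·6²·6/12² = -51/2 kN·m
Load 3 — triangular load w₀=-12 kN/m (0→w₀ over full span):
  R_A = 3w₀L/20 = 3·(-12)·12/20 = -108/5 kN
  M_A = w₀L²/30 = (-12)·12²/30 = -288/5 kN·m
  R_B = 7w₀L/20 = 7·(-12)·12/20 = -252/5 kN
  M_B = -w₀L²/20 = -(-12)·12²/20 = 432/5 kN·m
Load 4 — applied couple M₀=4 kN·m at a=3 m (b=L-a=9):
  R_A = 6M₀ab/L³ = 6·4·3·9/12³ = 3/8 kN
  M_A = M₀b(2a-b)/L² = 4·9·(2·3-9)/12² = -3/4 kN·m
  R_B = -6M₀ab/L³ = -6·4·3·9/12³ = -3/8 kN
  M_B = M₀a(2b-a)/L² = 4·3·(2·9-3)/12² = 5/4 kN·m
Superposition: R_A = -3181/360 kN, M_A = -1171/60 kN·m, R_B = -11219/360 kN, M_B = 2129/60 kN·m

R_A = -3181/360 kN, M_A = -1171/60 kN·m, R_B = -11219/360 kN, M_B = 2129/60 kN·m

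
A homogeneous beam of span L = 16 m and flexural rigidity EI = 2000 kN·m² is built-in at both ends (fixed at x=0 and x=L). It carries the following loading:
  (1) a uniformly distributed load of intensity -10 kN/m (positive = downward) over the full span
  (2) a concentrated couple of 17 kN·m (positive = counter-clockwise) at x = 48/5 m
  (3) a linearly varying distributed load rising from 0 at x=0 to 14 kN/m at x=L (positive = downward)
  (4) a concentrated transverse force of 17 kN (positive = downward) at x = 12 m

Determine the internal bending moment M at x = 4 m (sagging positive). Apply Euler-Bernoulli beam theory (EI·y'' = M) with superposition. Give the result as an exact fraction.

Load 1 — uniform load w=-10 kN/m over full span:
  M_1 = wLx/2 - wL²/12 - wx²/2 = (-10)·16·4/2 - (-10)·16²/12 - (-10)·4²/2 = -80/3 kN·m
Load 2 — applied couple M₀=17 kN·m at a=48/5 m (b=L-a=32/5):
  M_2 = R_Ax - M_A  [x≤a] with R_A=153/100, M_A=136/25 = (153/100)·4 - (136/25) = 17/25 kN·m
Load 3 — triangular load w₀=14 kN/m (0→w₀ over full span):
  M_3 = 3w₀Lx/20 - w₀L²/30 - w₀x³/(6L) = 3·14·16·4/20 - 14·16²/30 - 14·4³/(6·16) = 28/5 kN·m
Load 4 — point force P=17 kN at a=12 m (b=L-a=4):
  M_4 = Pb²(3a+b)x/L³ - Pab²/L²  [x≤a] = 17·4²·(3·12+4)·4/16³ - 17·12·4²/16² = -17/8 kN·m
Superposition: M = Σ M_i = -13507/600 kN·m ≈ -22.511667 kN·m

M(4) = -13507/600 kN·m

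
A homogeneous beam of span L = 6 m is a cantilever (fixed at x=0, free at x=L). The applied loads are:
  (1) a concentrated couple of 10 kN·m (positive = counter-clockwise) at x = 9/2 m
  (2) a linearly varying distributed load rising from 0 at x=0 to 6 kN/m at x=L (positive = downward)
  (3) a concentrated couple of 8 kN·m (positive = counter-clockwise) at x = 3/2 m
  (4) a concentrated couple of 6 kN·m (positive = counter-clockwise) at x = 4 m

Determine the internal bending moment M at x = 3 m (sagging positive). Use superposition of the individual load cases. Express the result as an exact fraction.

M(3) = -13/2 kN·m

Load 1 — applied couple M₀=10 kN·m at a=9/2 m (b=L-a=3/2):
  M_1 = M₀  [x≤a] = 10 = 10 kN·m
Load 2 — triangular load w₀=6 kN/m (0→w₀ over full span):
  M_2 = w₀Lx/2 - w₀L²/3 - w₀x³/(6L) = 6·6·3/2 - 6·6²/3 - 6·3³/(6·6) = -45/2 kN·m
Load 3 — applied couple M₀=8 kN·m at a=3/2 m (b=L-a=9/2):
  M_3 = 0  [x>a] = 0 kN·m
Load 4 — applied couple M₀=6 kN·m at a=4 m (b=L-a=2):
  M_4 = M₀  [x≤a] = 6 = 6 kN·m
Superposition: M = Σ M_i = -13/2 kN·m ≈ -6.500000 kN·m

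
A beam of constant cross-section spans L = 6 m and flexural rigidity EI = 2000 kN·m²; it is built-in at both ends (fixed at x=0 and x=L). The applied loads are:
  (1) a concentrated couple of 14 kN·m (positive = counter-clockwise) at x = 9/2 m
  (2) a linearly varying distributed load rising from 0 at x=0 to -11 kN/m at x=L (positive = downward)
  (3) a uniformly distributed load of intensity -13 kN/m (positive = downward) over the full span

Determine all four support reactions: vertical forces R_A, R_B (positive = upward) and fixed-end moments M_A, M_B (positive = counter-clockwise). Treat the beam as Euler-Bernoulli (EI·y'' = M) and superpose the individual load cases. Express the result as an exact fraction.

R_A = -1851/40 kN, M_A = -1913/40 kN·m, R_B = -2589/40 kN, M_B = 2247/40 kN·m

Load 1 — applied couple M₀=14 kN·m at a=9/2 m (b=L-a=3/2):
  R_A = 6M₀ab/L³ = 6·14·(9/2)·(3/2)/6³ = 21/8 kN
  M_A = M₀b(2a-b)/L² = 14·(3/2)·(2·(9/2)-(3/2))/6² = 35/8 kN·m
  R_B = -6M₀ab/L³ = -6·14·(9/2)·(3/2)/6³ = -21/8 kN
  M_B = M₀a(2b-a)/L² = 14·(9/2)·(2·(3/2)-(9/2))/6² = -21/8 kN·m
Load 2 — triangular load w₀=-11 kN/m (0→w₀ over full span):
  R_A = 3w₀L/20 = 3·(-11)·6/20 = -99/10 kN
  M_A = w₀L²/30 = (-11)·6²/30 = -66/5 kN·m
  R_B = 7w₀L/20 = 7·(-11)·6/20 = -231/10 kN
  M_B = -w₀L²/20 = -(-11)·6²/20 = 99/5 kN·m
Load 3 — uniform load w=-13 kN/m over full span:
  R_A = wL/2 = (-13)·6/2 = -39 kN
  M_A = wL²/12 = (-13)·6²/12 = -39 kN·m
  R_B = wL/2 = (-13)·6/2 = -39 kN
  M_B = -wL²/12 = -(-13)·6²/12 = 39 kN·m
Superposition: R_A = -1851/40 kN, M_A = -1913/40 kN·m, R_B = -2589/40 kN, M_B = 2247/40 kN·m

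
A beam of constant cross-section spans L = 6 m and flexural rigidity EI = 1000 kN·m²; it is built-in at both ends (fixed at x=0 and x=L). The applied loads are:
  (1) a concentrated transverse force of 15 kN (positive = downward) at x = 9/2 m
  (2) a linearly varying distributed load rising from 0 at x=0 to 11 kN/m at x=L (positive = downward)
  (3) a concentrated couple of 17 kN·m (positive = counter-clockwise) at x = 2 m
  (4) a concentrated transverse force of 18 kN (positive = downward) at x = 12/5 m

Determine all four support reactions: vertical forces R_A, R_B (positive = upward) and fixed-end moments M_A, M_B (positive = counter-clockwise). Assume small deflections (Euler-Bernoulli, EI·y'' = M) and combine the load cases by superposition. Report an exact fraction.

R_A = 996679/36000 kN, M_A = 131883/4000 kN·m, R_B = 1379321/36000 kN, M_B = -445891/12000 kN·m

Load 1 — point force P=15 kN at a=9/2 m (b=L-a=3/2):
  R_A = Pb²(3a+b)/L³ = 15·(3/2)²·(3·(9/2)+(3/2))/6³ = 75/32 kN
  M_A = Pab²/L² = 15·(9/2)·(3/2)²/6² = 135/32 kN·m
  R_B = Pa²(a+3b)/L³ = 15·(9/2)²·((9/2)+3·(3/2))/6³ = 405/32 kN
  M_B = -Pa²b/L² = -15·(9/2)²·(3/2)/6² = -405/32 kN·m
Load 2 — triangular load w₀=11 kN/m (0→w₀ over full span):
  R_A = 3w₀L/20 = 3·11·6/20 = 99/10 kN
  M_A = w₀L²/30 = 11·6²/30 = 66/5 kN·m
  R_B = 7w₀L/20 = 7·11·6/20 = 231/10 kN
  M_B = -w₀L²/20 = -11·6²/20 = -99/5 kN·m
Load 3 — applied couple M₀=17 kN·m at a=2 m (b=L-a=4):
  R_A = 6M₀ab/L³ = 6·17·2·4/6³ = 34/9 kN
  M_A = M₀b(2a-b)/L² = 17·4·(2·2-4)/6² = 0 kN·m
  R_B = -6M₀ab/L³ = -6·17·2·4/6³ = -34/9 kN
  M_B = M₀a(2b-a)/L² = 17·2·(2·4-2)/6² = 17/3 kN·m
Load 4 — point force P=18 kN at a=12/5 m (b=L-a=18/5):
  R_A = Pb²(3a+b)/L³ = 18·(18/5)²·(3·(12/5)+(18/5))/6³ = 1458/125 kN
  M_A = Pab²/L² = 18·(12/5)·(18/5)²/6² = 1944/125 kN·m
  R_B = Pa²(a+3b)/L³ = 18·(12/5)²·((12/5)+3·(18/5))/6³ = 792/125 kN
  M_B = -Pa²b/L² = -18·(12/5)²·(18/5)/6² = -1296/125 kN·m
Superposition: R_A = 996679/36000 kN, M_A = 131883/4000 kN·m, R_B = 1379321/36000 kN, M_B = -445891/12000 kN·m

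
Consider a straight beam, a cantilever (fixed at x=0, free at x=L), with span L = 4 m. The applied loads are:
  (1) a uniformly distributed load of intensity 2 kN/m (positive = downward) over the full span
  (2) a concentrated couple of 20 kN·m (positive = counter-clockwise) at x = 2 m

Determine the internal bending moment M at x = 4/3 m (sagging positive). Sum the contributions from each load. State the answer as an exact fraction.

M(4/3) = 116/9 kN·m

Load 1 — uniform load w=2 kN/m over full span:
  M_1 = -w(L-x)²/2 = -2·(4-(4/3))²/2 = -64/9 kN·m
Load 2 — applied couple M₀=20 kN·m at a=2 m (b=L-a=2):
  M_2 = M₀  [x≤a] = 20 = 20 kN·m
Superposition: M = Σ M_i = 116/9 kN·m ≈ 12.888889 kN·m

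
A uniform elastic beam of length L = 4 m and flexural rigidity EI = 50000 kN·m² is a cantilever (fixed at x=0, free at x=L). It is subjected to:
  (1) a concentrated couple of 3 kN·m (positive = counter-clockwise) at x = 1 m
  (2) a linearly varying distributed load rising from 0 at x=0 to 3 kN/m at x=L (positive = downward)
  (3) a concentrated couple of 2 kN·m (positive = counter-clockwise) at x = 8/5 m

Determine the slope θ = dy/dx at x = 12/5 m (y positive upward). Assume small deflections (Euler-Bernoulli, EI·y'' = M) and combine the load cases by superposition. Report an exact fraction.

θ(12/5) = -9973/31250000 rad

Load 1 — applied couple M₀=3 kN·m at a=1 m (b=L-a=3):
  θ_1 = M₀a/EI  [x>a] = 3·1/50000 = 3/50000 rad
Load 2 — triangular load w₀=3 kN/m (0→w₀ over full span):
  θ_2 = (w₀Lx²/4-w₀L²x/3-w₀x⁴/(24L))/EI = (3·4·(12/5)²/4-3·4²·(12/5)/3-3·(12/5)⁴/(24·4))/50000 = -1731/3906250 rad
Load 3 — applied couple M₀=2 kN·m at a=8/5 m (b=L-a=12/5):
  θ_3 = M₀a/EI  [x>a] = 2·(8/5)/50000 = 1/15625 rad
Superposition: θ = Σ θ_i = -9973/31250000 rad ≈ -0.000319 rad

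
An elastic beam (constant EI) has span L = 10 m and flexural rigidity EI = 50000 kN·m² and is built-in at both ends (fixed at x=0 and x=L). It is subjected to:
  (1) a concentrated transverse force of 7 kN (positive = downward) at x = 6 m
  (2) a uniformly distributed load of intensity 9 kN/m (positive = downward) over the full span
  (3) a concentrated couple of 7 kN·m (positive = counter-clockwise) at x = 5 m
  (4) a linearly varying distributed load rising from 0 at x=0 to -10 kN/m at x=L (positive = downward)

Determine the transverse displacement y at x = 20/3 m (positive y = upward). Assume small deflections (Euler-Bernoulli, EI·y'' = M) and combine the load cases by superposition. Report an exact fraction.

Load 1 — point force P=7 kN at a=6 m (b=L-a=4):
  y_1 = -Pa²(L-x)²(3bL-(3b+a)(L-x))/(6L³EI)  [x>a] = -7·6²·(10-(20/3))²·(3·4·10-(3·4+6)·(10-(20/3)))/(6·10³·50000) = -7/12500 m
Load 2 — uniform load w=9 kN/m over full span:
  y_2 = -wx²(L-x)²/(24EI) = -9·(20/3)²·(10-(20/3))²/(24·50000) = -1/270 m
Load 3 — applied couple M₀=7 kN·m at a=5 m (b=L-a=5):
  y_3 = (R_Ax³/6 - M_Ax²/2 - M₀(x-a)²/2)/EI  [x>a] with R_A=21/20, M_A=7/4 = ((21/20)·(20/3)³/6 - (7/4)·(20/3)²/2 - 7·((20/3)-5)²/2)/50000 = 7/108000 m
Load 4 — triangular load w₀=-10 kN/m (0→w₀ over full span):
  y_4 = -w₀x²(L-x)²(x+2L)/(120LEI) = -(-10)·(20/3)²·(10-(20/3))²·((20/3)+2·10)/(120·10·50000) = 8/3645 m
Superposition: y = Σ y_i = -146099/72900000 m ≈ -0.002004 m

y(20/3) = -146099/72900000 m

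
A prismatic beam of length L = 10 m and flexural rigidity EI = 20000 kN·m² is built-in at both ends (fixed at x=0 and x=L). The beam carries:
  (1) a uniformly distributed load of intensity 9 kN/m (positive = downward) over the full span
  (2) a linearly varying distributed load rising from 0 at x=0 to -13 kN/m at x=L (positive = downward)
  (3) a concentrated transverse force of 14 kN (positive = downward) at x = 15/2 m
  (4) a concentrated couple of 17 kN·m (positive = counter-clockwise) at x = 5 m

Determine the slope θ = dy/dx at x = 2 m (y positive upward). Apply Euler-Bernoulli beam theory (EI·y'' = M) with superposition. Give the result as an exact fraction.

Load 1 — uniform load w=9 kN/m over full span:
  θ_1 = -wx(L-x)(L-2x)/(12EI) = -9·2·(10-2)·(10-2·2)/(12·20000) = -9/2500 rad
Load 2 — triangular load w₀=-13 kN/m (0→w₀ over full span):
  θ_2 = -w₀(2x(L-x)(L-2x)(x+2L)+x²(L-x)²)/(120LEI) = -(-13)·(2·2·(10-2)·(10-2·2)·(2+2·10)+2²·(10-2)²)/(120·10·20000) = 91/37500 rad
Load 3 — point force P=14 kN at a=15/2 m (b=L-a=5/2):
  θ_3 = -Pb²x(2aL-(3a+b)x)/(2L³EI)  [x≤a] = -14·(5/2)²·2·(2·(15/2)·10-(3·(15/2)+(5/2))·2)/(2·10³·20000) = -7/16000 rad
Load 4 — applied couple M₀=17 kN·m at a=5 m (b=L-a=5):
  θ_4 = (R_Ax²/2 - M_Ax)/EI  [x≤a] with R_A=51/20, M_A=17/4 = ((51/20)·2²/2 - (17/4)·2)/20000 = -17/100000 rad
Superposition: θ = Σ θ_i = -2137/1200000 rad ≈ -0.001781 rad

θ(2) = -2137/1200000 rad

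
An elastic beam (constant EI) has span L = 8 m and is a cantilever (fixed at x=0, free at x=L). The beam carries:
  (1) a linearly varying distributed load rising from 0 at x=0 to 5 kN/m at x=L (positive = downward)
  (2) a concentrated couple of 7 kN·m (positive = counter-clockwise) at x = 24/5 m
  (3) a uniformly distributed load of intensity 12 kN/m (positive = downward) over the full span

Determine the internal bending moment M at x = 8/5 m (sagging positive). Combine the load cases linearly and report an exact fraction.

Load 1 — triangular load w₀=5 kN/m (0→w₀ over full span):
  M_1 = w₀Lx/2 - w₀L²/3 - w₀x³/(6L) = 5·8·(8/5)/2 - 5·8²/3 - 5·(8/5)³/(6·8) = -5632/75 kN·m
Load 2 — applied couple M₀=7 kN·m at a=24/5 m (b=L-a=16/5):
  M_2 = M₀  [x≤a] = 7 = 7 kN·m
Load 3 — uniform load w=12 kN/m over full span:
  M_3 = -w(L-x)²/2 = -12·(8-(8/5))²/2 = -6144/25 kN·m
Superposition: M = Σ M_i = -23539/75 kN·m ≈ -313.853333 kN·m

M(8/5) = -23539/75 kN·m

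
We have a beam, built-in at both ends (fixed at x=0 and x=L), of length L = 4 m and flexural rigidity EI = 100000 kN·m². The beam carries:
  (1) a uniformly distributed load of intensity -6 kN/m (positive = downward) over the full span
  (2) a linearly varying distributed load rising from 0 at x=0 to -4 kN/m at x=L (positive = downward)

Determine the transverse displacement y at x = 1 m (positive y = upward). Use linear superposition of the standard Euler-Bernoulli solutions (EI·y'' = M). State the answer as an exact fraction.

y(1) = 117/4000000 m

Load 1 — uniform load w=-6 kN/m over full span:
  y_1 = -wx²(L-x)²/(24EI) = -(-6)·1²·(4-1)²/(24·100000) = 9/400000 m
Load 2 — triangular load w₀=-4 kN/m (0→w₀ over full span):
  y_2 = -w₀x²(L-x)²(x+2L)/(120LEI) = -(-4)·1²·(4-1)²·(1+2·4)/(120·4·100000) = 27/4000000 m
Superposition: y = Σ y_i = 117/4000000 m ≈ 0.000029 m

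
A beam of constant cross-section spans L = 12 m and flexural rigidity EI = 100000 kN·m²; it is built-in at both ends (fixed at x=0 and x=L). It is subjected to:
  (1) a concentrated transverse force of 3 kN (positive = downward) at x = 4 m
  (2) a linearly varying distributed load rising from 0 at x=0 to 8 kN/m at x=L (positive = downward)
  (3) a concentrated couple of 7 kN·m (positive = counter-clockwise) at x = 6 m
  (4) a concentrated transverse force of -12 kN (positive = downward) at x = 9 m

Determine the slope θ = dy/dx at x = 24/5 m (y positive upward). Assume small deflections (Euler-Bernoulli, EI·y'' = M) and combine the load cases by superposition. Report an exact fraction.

Load 1 — point force P=3 kN at a=4 m (b=L-a=8):
  θ_1 = Pa²(L-x)(2bL-(3b+a)(L-x))/(2L³EI)  [x>a] = 3·4²·(12-(24/5))·(2·8·12-(3·8+4)·(12-(24/5)))/(2·12³·100000) = -3/312500 rad
Load 2 — triangular load w₀=8 kN/m (0→w₀ over full span):
  θ_2 = -w₀(2x(L-x)(L-2x)(x+2L)+x²(L-x)²)/(120LEI) = -8·(2·(24/5)·(12-(24/5))·(12-2·(24/5))·((24/5)+2·12)+(24/5)²·(12-(24/5))²)/(120·12·100000) = -648/1953125 rad
Load 3 — applied couple M₀=7 kN·m at a=6 m (b=L-a=6):
  θ_3 = (R_Ax²/2 - M_Ax)/EI  [x≤a] with R_A=7/8, M_A=7/4 = ((7/8)·(24/5)²/2 - (7/4)·(24/5))/100000 = 21/1250000 rad
Load 4 — point force P=-12 kN at a=9 m (b=L-a=3):
  θ_4 = -Pb²x(2aL-(3a+b)x)/(2L³EI)  [x≤a] = -(-12)·3²·(24/5)·(2·9·12-(3·9+3)·(24/5))/(2·12³·100000) = 27/250000 rad
Superposition: θ = Σ θ_i = -423/1953125 rad ≈ -0.000217 rad

θ(24/5) = -423/1953125 rad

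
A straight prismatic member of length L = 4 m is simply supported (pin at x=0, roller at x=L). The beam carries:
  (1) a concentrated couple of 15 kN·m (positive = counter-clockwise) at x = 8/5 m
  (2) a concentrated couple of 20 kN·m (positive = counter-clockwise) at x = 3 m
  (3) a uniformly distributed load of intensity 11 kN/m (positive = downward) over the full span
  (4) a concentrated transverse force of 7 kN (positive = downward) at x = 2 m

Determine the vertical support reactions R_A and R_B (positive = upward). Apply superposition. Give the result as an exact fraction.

Load 1 — applied couple M₀=15 kN·m at a=8/5 m (b=L-a=12/5):
  R_A = M₀/L = 15/4 kN
  R_B = -M₀/L = -15/4 kN
Load 2 — applied couple M₀=20 kN·m at a=3 m (b=L-a=1):
  R_A = M₀/L = 20/4 = 5 kN
  R_B = -M₀/L = -20/4 = -5 kN
Load 3 — uniform load w=11 kN/m over full span:
  R_A = wL/2 = 11·4/2 = 22 kN
  R_B = wL/2 = 11·4/2 = 22 kN
Load 4 — point force P=7 kN at a=2 m (b=L-a=2):
  R_A = Pb/L = 7·2/4 = 7/2 kN
  R_B = Pa/L = 7·2/4 = 7/2 kN
Superposition: R_A = 137/4 kN, R_B = 67/4 kN

R_A = 137/4 kN, R_B = 67/4 kN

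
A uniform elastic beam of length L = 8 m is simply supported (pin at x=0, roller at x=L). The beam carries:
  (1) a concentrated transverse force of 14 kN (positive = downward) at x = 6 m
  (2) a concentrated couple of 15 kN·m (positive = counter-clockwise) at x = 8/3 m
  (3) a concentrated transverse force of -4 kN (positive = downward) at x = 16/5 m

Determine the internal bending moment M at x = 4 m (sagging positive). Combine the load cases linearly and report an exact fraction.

Load 1 — point force P=14 kN at a=6 m (b=L-a=2):
  M_1 = Pbx/L  [x≤a] = 14·2·4/8 = 14 kN·m
Load 2 — applied couple M₀=15 kN·m at a=8/3 m (b=L-a=16/3):
  M_2 = M₀x/L - M₀  [x>a] = 15·4/8 - 15 = -15/2 kN·m
Load 3 — point force P=-4 kN at a=16/5 m (b=L-a=24/5):
  M_3 = Pa(L-x)/L  [x>a] = (-4)·(16/5)·(8-4)/8 = -32/5 kN·m
Superposition: M = Σ M_i = 1/10 kN·m ≈ 0.100000 kN·m

M(4) = 1/10 kN·m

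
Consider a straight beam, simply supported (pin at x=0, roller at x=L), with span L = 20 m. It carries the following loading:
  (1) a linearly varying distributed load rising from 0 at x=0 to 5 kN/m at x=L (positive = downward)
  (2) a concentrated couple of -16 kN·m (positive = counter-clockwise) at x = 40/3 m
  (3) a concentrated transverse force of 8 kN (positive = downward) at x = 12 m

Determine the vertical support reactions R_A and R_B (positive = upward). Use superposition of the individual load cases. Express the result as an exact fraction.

R_A = 286/15 kN, R_B = 584/15 kN

Load 1 — triangular load w₀=5 kN/m (0→w₀ over full span):
  R_A = w₀L/6 = 5·20/6 = 50/3 kN
  R_B = w₀L/3 = 5·20/3 = 100/3 kN
Load 2 — applied couple M₀=-16 kN·m at a=40/3 m (b=L-a=20/3):
  R_A = M₀/L = (-16)/20 = -4/5 kN
  R_B = -M₀/L = -(-16)/20 = 4/5 kN
Load 3 — point force P=8 kN at a=12 m (b=L-a=8):
  R_A = Pb/L = 8·8/20 = 16/5 kN
  R_B = Pa/L = 8·12/20 = 24/5 kN
Superposition: R_A = 286/15 kN, R_B = 584/15 kN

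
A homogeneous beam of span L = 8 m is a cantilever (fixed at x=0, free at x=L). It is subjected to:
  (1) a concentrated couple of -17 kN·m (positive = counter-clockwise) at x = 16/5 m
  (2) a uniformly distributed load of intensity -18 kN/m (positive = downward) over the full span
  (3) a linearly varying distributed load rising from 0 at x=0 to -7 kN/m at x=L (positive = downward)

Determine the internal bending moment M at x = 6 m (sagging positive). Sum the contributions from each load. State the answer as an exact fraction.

Load 1 — applied couple M₀=-17 kN·m at a=16/5 m (b=L-a=24/5):
  M_1 = 0  [x>a] = 0 kN·m
Load 2 — uniform load w=-18 kN/m over full span:
  M_2 = -w(L-x)²/2 = -(-18)·(8-6)²/2 = 36 kN·m
Load 3 — triangular load w₀=-7 kN/m (0→w₀ over full span):
  M_3 = w₀Lx/2 - w₀L²/3 - w₀x³/(6L) = (-7)·8·6/2 - (-7)·8²/3 - (-7)·6³/(6·8) = 77/6 kN·m
Superposition: M = Σ M_i = 293/6 kN·m ≈ 48.833333 kN·m

M(6) = 293/6 kN·m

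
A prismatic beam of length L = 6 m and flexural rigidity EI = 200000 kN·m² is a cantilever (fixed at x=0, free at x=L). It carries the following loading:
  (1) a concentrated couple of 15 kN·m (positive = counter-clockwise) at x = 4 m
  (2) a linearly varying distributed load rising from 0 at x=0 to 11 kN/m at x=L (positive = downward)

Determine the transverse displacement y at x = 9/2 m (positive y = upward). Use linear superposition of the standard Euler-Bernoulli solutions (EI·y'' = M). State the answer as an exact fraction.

Load 1 — applied couple M₀=15 kN·m at a=4 m (b=L-a=2):
  y_1 = M₀a(2x-a)/(2EI)  [x>a] = 15·4·(2·(9/2)-4)/(2·200000) = 3/4000 m
Load 2 — triangular load w₀=11 kN/m (0→w₀ over full span):
  y_2 = (w₀Lx³/12-w₀L²x²/6-w₀x⁵/(120L))/EI = (11·6·(9/2)³/12-11·6²·(9/2)²/6-11·(9/2)⁵/(120·6))/200000 = -2210571/512000000 m
Superposition: y = Σ y_i = -1826571/512000000 m ≈ -0.003568 m

y(9/2) = -1826571/512000000 m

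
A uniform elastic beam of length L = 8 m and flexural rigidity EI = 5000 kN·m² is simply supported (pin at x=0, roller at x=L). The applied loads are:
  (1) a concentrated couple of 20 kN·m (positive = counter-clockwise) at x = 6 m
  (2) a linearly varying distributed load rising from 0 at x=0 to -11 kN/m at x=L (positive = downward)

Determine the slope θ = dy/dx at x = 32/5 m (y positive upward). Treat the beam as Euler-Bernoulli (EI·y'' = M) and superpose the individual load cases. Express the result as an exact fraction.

Load 1 — applied couple M₀=20 kN·m at a=6 m (b=L-a=2):
  θ_1 = (M₀x²/(2L)-M₀(x-a)+C₁)/EI  [x>a] with C₁=M₀(3b²-L²)/(6L)=-65/3 = (20·(32/5)²/(2·8)-20·((32/5)-6)+(-65/3))/5000 = 323/75000 rad
Load 2 — triangular load w₀=-11 kN/m (0→w₀ over full span):
  θ_2 = -w₀(7L⁴-30L²x²+15x⁴)/(360LEI) = -(-11)·(7·8⁴-30·8²·(32/5)²+15·(32/5)⁴)/(360·8·5000) = -66616/3515625 rad
Superposition: θ = Σ θ_i = -411803/28125000 rad ≈ -0.014642 rad

θ(32/5) = -411803/28125000 rad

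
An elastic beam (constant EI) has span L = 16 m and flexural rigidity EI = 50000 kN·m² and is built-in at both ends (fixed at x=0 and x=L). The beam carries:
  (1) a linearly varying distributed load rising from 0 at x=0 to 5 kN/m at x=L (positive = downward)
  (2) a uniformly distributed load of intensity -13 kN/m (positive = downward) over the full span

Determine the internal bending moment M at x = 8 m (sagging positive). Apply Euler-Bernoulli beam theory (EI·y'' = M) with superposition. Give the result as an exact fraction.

Load 1 — triangular load w₀=5 kN/m (0→w₀ over full span):
  M_1 = 3w₀Lx/20 - w₀L²/30 - w₀x³/(6L) = 3·5·16·8/20 - 5·16²/30 - 5·8³/(6·16) = 80/3 kN·m
Load 2 — uniform load w=-13 kN/m over full span:
  M_2 = wLx/2 - wL²/12 - wx²/2 = (-13)·16·8/2 - (-13)·16²/12 - (-13)·8²/2 = -416/3 kN·m
Superposition: M = Σ M_i = -112 kN·m ≈ -112.000000 kN·m

M(8) = -112 kN·m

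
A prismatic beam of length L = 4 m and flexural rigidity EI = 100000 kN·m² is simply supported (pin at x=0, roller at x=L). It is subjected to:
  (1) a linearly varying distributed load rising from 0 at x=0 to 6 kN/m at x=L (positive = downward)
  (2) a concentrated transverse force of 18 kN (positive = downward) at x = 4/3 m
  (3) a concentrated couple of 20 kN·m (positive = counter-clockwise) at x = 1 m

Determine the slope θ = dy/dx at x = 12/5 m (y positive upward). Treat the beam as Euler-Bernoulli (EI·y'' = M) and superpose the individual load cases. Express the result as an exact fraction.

θ(12/5) = 45997/1125000000 rad

Load 1 — triangular load w₀=6 kN/m (0→w₀ over full span):
  θ_1 = -w₀(7L⁴-30L²x²+15x⁴)/(360LEI) = -6·(7·4⁴-30·4²·(12/5)²+15·(12/5)⁴)/(360·4·100000) = 116/5859375 rad
Load 2 — point force P=18 kN at a=4/3 m (b=L-a=8/3):
  θ_2 = -Pa(2L²-6Lx+3x²+a²)/(6LEI)  [x>a] = -18·(4/3)·(2·4²-6·4·(12/5)+3·(12/5)²+(4/3)²)/(6·4·100000) = 46/703125 rad
Load 3 — applied couple M₀=20 kN·m at a=1 m (b=L-a=3):
  θ_3 = (M₀x²/(2L)-M₀(x-a)+C₁)/EI  [x>a] with C₁=M₀(3b²-L²)/(6L)=55/6 = (20·(12/5)²/(2·4)-20·((12/5)-1)+(55/6))/100000 = -133/3000000 rad
Superposition: θ = Σ θ_i = 45997/1125000000 rad ≈ 0.000041 rad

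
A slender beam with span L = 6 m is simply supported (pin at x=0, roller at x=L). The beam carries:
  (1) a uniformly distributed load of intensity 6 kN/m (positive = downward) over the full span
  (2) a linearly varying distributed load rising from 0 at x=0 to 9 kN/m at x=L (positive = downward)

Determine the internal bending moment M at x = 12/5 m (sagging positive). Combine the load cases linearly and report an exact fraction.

M(12/5) = 5508/125 kN·m

Load 1 — uniform load w=6 kN/m over full span:
  M_1 = wx(L-x)/2 = 6·(12/5)·(6-(12/5))/2 = 648/25 kN·m
Load 2 — triangular load w₀=9 kN/m (0→w₀ over full span):
  M_2 = w₀Lx/6 - w₀x³/(6L) = 9·6·(12/5)/6 - 9·(12/5)³/(6·6) = 2268/125 kN·m
Superposition: M = Σ M_i = 5508/125 kN·m ≈ 44.064000 kN·m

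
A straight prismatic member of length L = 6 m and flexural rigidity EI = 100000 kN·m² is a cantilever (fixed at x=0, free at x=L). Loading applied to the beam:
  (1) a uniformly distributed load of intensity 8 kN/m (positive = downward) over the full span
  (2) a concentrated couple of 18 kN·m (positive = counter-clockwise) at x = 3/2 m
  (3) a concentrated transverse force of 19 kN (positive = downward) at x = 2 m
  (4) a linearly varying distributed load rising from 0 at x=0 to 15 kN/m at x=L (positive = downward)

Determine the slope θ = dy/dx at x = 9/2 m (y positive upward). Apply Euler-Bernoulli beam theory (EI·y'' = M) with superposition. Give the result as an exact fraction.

θ(9/2) = -177047/25600000 rad

Load 1 — uniform load w=8 kN/m over full span:
  θ_1 = -wx(x²-3Lx+3L²)/(6EI) = -8·(9/2)·((9/2)²-3·6·(9/2)+3·6²)/(6·100000) = -567/200000 rad
Load 2 — applied couple M₀=18 kN·m at a=3/2 m (b=L-a=9/2):
  θ_2 = M₀a/EI  [x>a] = 18·(3/2)/100000 = 27/100000 rad
Load 3 — point force P=19 kN at a=2 m (b=L-a=4):
  θ_3 = -Pa²/(2EI)  [x>a] = -19·2²/(2·100000) = -19/50000 rad
Load 4 — triangular load w₀=15 kN/m (0→w₀ over full span):
  θ_4 = (w₀Lx²/4-w₀L²x/3-w₀x⁴/(24L))/EI = (15·6·(9/2)²/4-15·6²·(9/2)/3-15·(9/2)⁴/(24·6))/100000 = -20331/5120000 rad
Superposition: θ = Σ θ_i = -177047/25600000 rad ≈ -0.006916 rad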